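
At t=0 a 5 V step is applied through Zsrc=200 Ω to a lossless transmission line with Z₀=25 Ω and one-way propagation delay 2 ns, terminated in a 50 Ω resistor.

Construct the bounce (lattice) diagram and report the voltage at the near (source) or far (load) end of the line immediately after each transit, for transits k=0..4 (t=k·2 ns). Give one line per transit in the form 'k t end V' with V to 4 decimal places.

0 0 source 0.5556
1 2 load 0.7407
2 4 source 0.8848
3 6 load 0.9328
4 8 source 0.9701

Γ_L=0.333333, Γ_S=0.777778; launch V₁=5·25/225=0.555556
k=0 src: V=0.5556
k=1 load: inc=0.555556, refl=0.555556·0.333333=0.1852; V=0.000000+0.555556+0.185185=0.7407
k=2 src: inc=0.185185, refl=0.185185·0.777778=0.1440; V=0.555556+0.185185+0.144033=0.8848
k=3 load: inc=0.144033, refl=0.144033·0.333333=0.0480; V=0.740741+0.144033+0.048011=0.9328
k=4 src: inc=0.048011, refl=0.048011·0.777778=0.0373; V=0.884774+0.048011+0.037342=0.9701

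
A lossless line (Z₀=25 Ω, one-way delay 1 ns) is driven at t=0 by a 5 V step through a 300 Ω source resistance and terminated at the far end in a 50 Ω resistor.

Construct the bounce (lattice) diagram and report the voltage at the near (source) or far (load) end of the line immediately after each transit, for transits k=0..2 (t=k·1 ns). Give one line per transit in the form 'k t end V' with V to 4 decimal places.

Γ_L=0.333333, Γ_S=0.846154; launch V₁=5·25/325=0.384615
k=0 src: V=0.3846
k=1 load: inc=0.384615, refl=0.384615·0.333333=0.1282; V=0.000000+0.384615+0.128205=0.5128
k=2 src: inc=0.128205, refl=0.128205·0.846154=0.1085; V=0.384615+0.128205+0.108481=0.6213

0 0 source 0.3846
1 1 load 0.5128
2 2 source 0.6213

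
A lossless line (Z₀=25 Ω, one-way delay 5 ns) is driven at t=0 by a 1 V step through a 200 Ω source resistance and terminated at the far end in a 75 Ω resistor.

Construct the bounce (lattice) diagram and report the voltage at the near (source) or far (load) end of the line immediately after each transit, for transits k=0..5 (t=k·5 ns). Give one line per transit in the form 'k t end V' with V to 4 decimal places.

0 0 source 0.1111
1 5 load 0.1667
2 10 source 0.2099
3 15 load 0.2315
4 20 source 0.2483
5 25 load 0.2567

Γ_L=0.500000, Γ_S=0.777778; launch V₁=1·25/225=0.111111
k=0 src: V=0.1111
k=1 load: inc=0.111111, refl=0.111111·0.500000=0.0556; V=0.000000+0.111111+0.055556=0.1667
k=2 src: inc=0.055556, refl=0.055556·0.777778=0.0432; V=0.111111+0.055556+0.043210=0.2099
k=3 load: inc=0.043210, refl=0.043210·0.500000=0.0216; V=0.166667+0.043210+0.021605=0.2315
k=4 src: inc=0.021605, refl=0.021605·0.777778=0.0168; V=0.209877+0.021605+0.016804=0.2483
k=5 load: inc=0.016804, refl=0.016804·0.500000=0.0084; V=0.231481+0.016804+0.008402=0.2567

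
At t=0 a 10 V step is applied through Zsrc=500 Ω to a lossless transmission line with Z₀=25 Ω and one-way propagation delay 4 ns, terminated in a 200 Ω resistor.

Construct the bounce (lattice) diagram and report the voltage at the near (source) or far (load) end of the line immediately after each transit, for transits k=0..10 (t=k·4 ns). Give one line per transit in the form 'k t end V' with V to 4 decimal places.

0 0 source 0.4762
1 4 load 0.8466
2 8 source 1.1817
3 12 load 1.4423
4 16 source 1.6781
5 20 load 1.8615
6 24 source 2.0274
7 28 load 2.1565
8 32 source 2.2733
9 36 load 2.3641
10 40 source 2.4463

Γ_L=0.777778, Γ_S=0.904762; launch V₁=10·25/525=0.476190
k=0 src: V=0.4762
k=1 load: inc=0.476190, refl=0.476190·0.777778=0.3704; V=0.000000+0.476190+0.370370=0.8466
k=2 src: inc=0.370370, refl=0.370370·0.904762=0.3351; V=0.476190+0.370370+0.335097=1.1817
k=3 load: inc=0.335097, refl=0.335097·0.777778=0.2606; V=0.846561+0.335097+0.260631=1.4423
k=4 src: inc=0.260631, refl=0.260631·0.904762=0.2358; V=1.181658+0.260631+0.235809=1.6781
k=5 load: inc=0.235809, refl=0.235809·0.777778=0.1834; V=1.442289+0.235809+0.183407=1.8615
k=6 src: inc=0.183407, refl=0.183407·0.904762=0.1659; V=1.678098+0.183407+0.165940=2.0274
k=7 load: inc=0.165940, refl=0.165940·0.777778=0.1291; V=1.861505+0.165940+0.129064=2.1565
k=8 src: inc=0.129064, refl=0.129064·0.904762=0.1168; V=2.027445+0.129064+0.116772=2.2733
k=9 load: inc=0.116772, refl=0.116772·0.777778=0.0908; V=2.156509+0.116772+0.090823=2.3641
k=10 src: inc=0.090823, refl=0.090823·0.904762=0.0822; V=2.273281+0.090823+0.082173=2.4463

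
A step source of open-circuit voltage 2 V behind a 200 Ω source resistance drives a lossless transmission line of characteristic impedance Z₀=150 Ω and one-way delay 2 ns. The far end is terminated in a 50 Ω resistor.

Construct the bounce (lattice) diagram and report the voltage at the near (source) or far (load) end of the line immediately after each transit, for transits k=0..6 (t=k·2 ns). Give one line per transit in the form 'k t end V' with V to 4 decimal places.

Γ_L=-0.500000, Γ_S=0.142857; launch V₁=2·150/350=0.857143
k=0 src: V=0.8571
k=1 load: inc=0.857143, refl=0.857143·-0.500000=-0.4286; V=0.000000+0.857143+-0.428571=0.4286
k=2 src: inc=-0.428571, refl=-0.428571·0.142857=-0.0612; V=0.857143+-0.428571+-0.061224=0.3673
k=3 load: inc=-0.061224, refl=-0.061224·-0.500000=0.0306; V=0.428571+-0.061224+0.030612=0.3980
k=4 src: inc=0.030612, refl=0.030612·0.142857=0.0044; V=0.367347+0.030612+0.004373=0.4023
k=5 load: inc=0.004373, refl=0.004373·-0.500000=-0.0022; V=0.397959+0.004373+-0.002187=0.4001
k=6 src: inc=-0.002187, refl=-0.002187·0.142857=-0.0003; V=0.402332+-0.002187+-0.000312=0.3998

0 0 source 0.8571
1 2 load 0.4286
2 4 source 0.3673
3 6 load 0.3980
4 8 source 0.4023
5 10 load 0.4001
6 12 source 0.3998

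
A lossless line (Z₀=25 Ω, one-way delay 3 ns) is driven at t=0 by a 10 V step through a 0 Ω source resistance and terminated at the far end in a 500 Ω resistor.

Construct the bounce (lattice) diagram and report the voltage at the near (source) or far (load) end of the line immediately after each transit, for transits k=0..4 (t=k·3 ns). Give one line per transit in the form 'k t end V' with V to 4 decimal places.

0 0 source 10.0000
1 3 load 19.0476
2 6 source 10.0000
3 9 load 1.8141
4 12 source 10.0000

Γ_L=0.904762, Γ_S=-1.000000; launch V₁=10·25/25=10.000000
k=0 src: V=10.0000
k=1 load: inc=10.000000, refl=10.000000·0.904762=9.0476; V=0.000000+10.000000+9.047619=19.0476
k=2 src: inc=9.047619, refl=9.047619·-1.000000=-9.0476; V=10.000000+9.047619+-9.047619=10.0000
k=3 load: inc=-9.047619, refl=-9.047619·0.904762=-8.1859; V=19.047619+-9.047619+-8.185941=1.8141
k=4 src: inc=-8.185941, refl=-8.185941·-1.000000=8.1859; V=10.000000+-8.185941+8.185941=10.0000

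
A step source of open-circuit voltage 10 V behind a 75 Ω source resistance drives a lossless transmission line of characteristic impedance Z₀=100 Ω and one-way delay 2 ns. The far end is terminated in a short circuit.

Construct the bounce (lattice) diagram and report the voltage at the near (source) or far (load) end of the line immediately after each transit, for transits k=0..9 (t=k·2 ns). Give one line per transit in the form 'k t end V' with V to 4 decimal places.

Γ_L=-1.000000, Γ_S=-0.142857; launch V₁=10·100/175=5.714286
k=0 src: V=5.7143
k=1 load: inc=5.714286, refl=5.714286·-1.000000=-5.7143; V=0.000000+5.714286+-5.714286=0.0000
k=2 src: inc=-5.714286, refl=-5.714286·-0.142857=0.8163; V=5.714286+-5.714286+0.816327=0.8163
k=3 load: inc=0.816327, refl=0.816327·-1.000000=-0.8163; V=0.000000+0.816327+-0.816327=0.0000
k=4 src: inc=-0.816327, refl=-0.816327·-0.142857=0.1166; V=0.816327+-0.816327+0.116618=0.1166
k=5 load: inc=0.116618, refl=0.116618·-1.000000=-0.1166; V=0.000000+0.116618+-0.116618=0.0000
k=6 src: inc=-0.116618, refl=-0.116618·-0.142857=0.0167; V=0.116618+-0.116618+0.016660=0.0167
k=7 load: inc=0.016660, refl=0.016660·-1.000000=-0.0167; V=0.000000+0.016660+-0.016660=0.0000
k=8 src: inc=-0.016660, refl=-0.016660·-0.142857=0.0024; V=0.016660+-0.016660+0.002380=0.0024
k=9 load: inc=0.002380, refl=0.002380·-1.000000=-0.0024; V=0.000000+0.002380+-0.002380=0.0000

0 0 source 5.7143
1 2 load 0.0000
2 4 source 0.8163
3 6 load 0.0000
4 8 source 0.1166
5 10 load 0.0000
6 12 source 0.0167
7 14 load 0.0000
8 16 source 0.0024
9 18 load 0.0000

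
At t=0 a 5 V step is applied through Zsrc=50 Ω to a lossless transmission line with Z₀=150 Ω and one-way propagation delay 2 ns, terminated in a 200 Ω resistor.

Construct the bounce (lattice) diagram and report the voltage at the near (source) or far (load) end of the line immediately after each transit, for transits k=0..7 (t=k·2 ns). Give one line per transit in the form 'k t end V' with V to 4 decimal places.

0 0 source 3.7500
1 2 load 4.2857
2 4 source 4.0179
3 6 load 3.9796
4 8 source 3.9987
5 10 load 4.0015
6 12 source 4.0001
7 14 load 3.9999

Γ_L=0.142857, Γ_S=-0.500000; launch V₁=5·150/200=3.750000
k=0 src: V=3.7500
k=1 load: inc=3.750000, refl=3.750000·0.142857=0.5357; V=0.000000+3.750000+0.535714=4.2857
k=2 src: inc=0.535714, refl=0.535714·-0.500000=-0.2679; V=3.750000+0.535714+-0.267857=4.0179
k=3 load: inc=-0.267857, refl=-0.267857·0.142857=-0.0383; V=4.285714+-0.267857+-0.038265=3.9796
k=4 src: inc=-0.038265, refl=-0.038265·-0.500000=0.0191; V=4.017857+-0.038265+0.019133=3.9987
k=5 load: inc=0.019133, refl=0.019133·0.142857=0.0027; V=3.979592+0.019133+0.002733=4.0015
k=6 src: inc=0.002733, refl=0.002733·-0.500000=-0.0014; V=3.998724+0.002733+-0.001367=4.0001
k=7 load: inc=-0.001367, refl=-0.001367·0.142857=-0.0002; V=4.001458+-0.001367+-0.000195=3.9999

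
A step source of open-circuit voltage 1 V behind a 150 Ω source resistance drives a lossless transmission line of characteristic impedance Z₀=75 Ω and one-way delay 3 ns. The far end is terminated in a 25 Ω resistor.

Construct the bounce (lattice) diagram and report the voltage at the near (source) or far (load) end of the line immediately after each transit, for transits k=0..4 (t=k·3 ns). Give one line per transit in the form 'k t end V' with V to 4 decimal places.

Γ_L=-0.500000, Γ_S=0.333333; launch V₁=1·75/225=0.333333
k=0 src: V=0.3333
k=1 load: inc=0.333333, refl=0.333333·-0.500000=-0.1667; V=0.000000+0.333333+-0.166667=0.1667
k=2 src: inc=-0.166667, refl=-0.166667·0.333333=-0.0556; V=0.333333+-0.166667+-0.055556=0.1111
k=3 load: inc=-0.055556, refl=-0.055556·-0.500000=0.0278; V=0.166667+-0.055556+0.027778=0.1389
k=4 src: inc=0.027778, refl=0.027778·0.333333=0.0093; V=0.111111+0.027778+0.009259=0.1481

0 0 source 0.3333
1 3 load 0.1667
2 6 source 0.1111
3 9 load 0.1389
4 12 source 0.1481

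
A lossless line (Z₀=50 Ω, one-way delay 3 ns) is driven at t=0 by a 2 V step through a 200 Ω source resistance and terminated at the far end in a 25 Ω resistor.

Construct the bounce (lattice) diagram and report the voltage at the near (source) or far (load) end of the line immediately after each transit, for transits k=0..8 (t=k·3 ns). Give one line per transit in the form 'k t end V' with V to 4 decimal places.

0 0 source 0.4000
1 3 load 0.2667
2 6 source 0.1867
3 9 load 0.2133
4 12 source 0.2293
5 15 load 0.2240
6 18 source 0.2208
7 21 load 0.2219
8 24 source 0.2225

Γ_L=-0.333333, Γ_S=0.600000; launch V₁=2·50/250=0.400000
k=0 src: V=0.4000
k=1 load: inc=0.400000, refl=0.400000·-0.333333=-0.1333; V=0.000000+0.400000+-0.133333=0.2667
k=2 src: inc=-0.133333, refl=-0.133333·0.600000=-0.0800; V=0.400000+-0.133333+-0.080000=0.1867
k=3 load: inc=-0.080000, refl=-0.080000·-0.333333=0.0267; V=0.266667+-0.080000+0.026667=0.2133
k=4 src: inc=0.026667, refl=0.026667·0.600000=0.0160; V=0.186667+0.026667+0.016000=0.2293
k=5 load: inc=0.016000, refl=0.016000·-0.333333=-0.0053; V=0.213333+0.016000+-0.005333=0.2240
k=6 src: inc=-0.005333, refl=-0.005333·0.600000=-0.0032; V=0.229333+-0.005333+-0.003200=0.2208
k=7 load: inc=-0.003200, refl=-0.003200·-0.333333=0.0011; V=0.224000+-0.003200+0.001067=0.2219
k=8 src: inc=0.001067, refl=0.001067·0.600000=0.0006; V=0.220800+0.001067+0.000640=0.2225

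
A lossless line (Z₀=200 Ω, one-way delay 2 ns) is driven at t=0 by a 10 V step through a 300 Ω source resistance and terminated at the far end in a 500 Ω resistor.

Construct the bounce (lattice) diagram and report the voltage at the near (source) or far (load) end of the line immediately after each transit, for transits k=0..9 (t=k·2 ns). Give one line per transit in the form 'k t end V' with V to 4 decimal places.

0 0 source 4.0000
1 2 load 5.7143
2 4 source 6.0571
3 6 load 6.2041
4 8 source 6.2335
5 10 load 6.2461
6 12 source 6.2486
7 14 load 6.2497
8 16 source 6.2499
9 18 load 6.2500

Γ_L=0.428571, Γ_S=0.200000; launch V₁=10·200/500=4.000000
k=0 src: V=4.0000
k=1 load: inc=4.000000, refl=4.000000·0.428571=1.7143; V=0.000000+4.000000+1.714286=5.7143
k=2 src: inc=1.714286, refl=1.714286·0.200000=0.3429; V=4.000000+1.714286+0.342857=6.0571
k=3 load: inc=0.342857, refl=0.342857·0.428571=0.1469; V=5.714286+0.342857+0.146939=6.2041
k=4 src: inc=0.146939, refl=0.146939·0.200000=0.0294; V=6.057143+0.146939+0.029388=6.2335
k=5 load: inc=0.029388, refl=0.029388·0.428571=0.0126; V=6.204082+0.029388+0.012595=6.2461
k=6 src: inc=0.012595, refl=0.012595·0.200000=0.0025; V=6.233469+0.012595+0.002519=6.2486
k=7 load: inc=0.002519, refl=0.002519·0.428571=0.0011; V=6.246064+0.002519+0.001080=6.2497
k=8 src: inc=0.001080, refl=0.001080·0.200000=0.0002; V=6.248583+0.001080+0.000216=6.2499
k=9 load: inc=0.000216, refl=0.000216·0.428571=0.0001; V=6.249663+0.000216+0.000093=6.2500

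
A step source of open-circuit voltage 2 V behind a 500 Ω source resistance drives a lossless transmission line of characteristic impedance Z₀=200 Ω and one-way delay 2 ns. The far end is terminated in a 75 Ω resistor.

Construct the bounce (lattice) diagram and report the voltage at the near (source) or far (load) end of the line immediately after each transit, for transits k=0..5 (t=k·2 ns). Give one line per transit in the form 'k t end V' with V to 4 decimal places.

Γ_L=-0.454545, Γ_S=0.428571; launch V₁=2·200/700=0.571429
k=0 src: V=0.5714
k=1 load: inc=0.571429, refl=0.571429·-0.454545=-0.2597; V=0.000000+0.571429+-0.259740=0.3117
k=2 src: inc=-0.259740, refl=-0.259740·0.428571=-0.1113; V=0.571429+-0.259740+-0.111317=0.2004
k=3 load: inc=-0.111317, refl=-0.111317·-0.454545=0.0506; V=0.311688+-0.111317+0.050599=0.2510
k=4 src: inc=0.050599, refl=0.050599·0.428571=0.0217; V=0.200371+0.050599+0.021685=0.2727
k=5 load: inc=0.021685, refl=0.021685·-0.454545=-0.0099; V=0.250970+0.021685+-0.009857=0.2628

0 0 source 0.5714
1 2 load 0.3117
2 4 source 0.2004
3 6 load 0.2510
4 8 source 0.2727
5 10 load 0.2628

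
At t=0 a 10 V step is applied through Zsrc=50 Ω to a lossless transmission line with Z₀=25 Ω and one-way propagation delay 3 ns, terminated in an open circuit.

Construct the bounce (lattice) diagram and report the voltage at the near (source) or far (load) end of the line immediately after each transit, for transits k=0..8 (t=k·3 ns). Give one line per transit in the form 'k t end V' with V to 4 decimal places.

0 0 source 3.3333
1 3 load 6.6667
2 6 source 7.7778
3 9 load 8.8889
4 12 source 9.2593
5 15 load 9.6296
6 18 source 9.7531
7 21 load 9.8765
8 24 source 9.9177

Γ_L=1.000000, Γ_S=0.333333; launch V₁=10·25/75=3.333333
k=0 src: V=3.3333
k=1 load: inc=3.333333, refl=3.333333·1.000000=3.3333; V=0.000000+3.333333+3.333333=6.6667
k=2 src: inc=3.333333, refl=3.333333·0.333333=1.1111; V=3.333333+3.333333+1.111111=7.7778
k=3 load: inc=1.111111, refl=1.111111·1.000000=1.1111; V=6.666667+1.111111+1.111111=8.8889
k=4 src: inc=1.111111, refl=1.111111·0.333333=0.3704; V=7.777778+1.111111+0.370370=9.2593
k=5 load: inc=0.370370, refl=0.370370·1.000000=0.3704; V=8.888889+0.370370+0.370370=9.6296
k=6 src: inc=0.370370, refl=0.370370·0.333333=0.1235; V=9.259259+0.370370+0.123457=9.7531
k=7 load: inc=0.123457, refl=0.123457·1.000000=0.1235; V=9.629630+0.123457+0.123457=9.8765
k=8 src: inc=0.123457, refl=0.123457·0.333333=0.0412; V=9.753086+0.123457+0.041152=9.9177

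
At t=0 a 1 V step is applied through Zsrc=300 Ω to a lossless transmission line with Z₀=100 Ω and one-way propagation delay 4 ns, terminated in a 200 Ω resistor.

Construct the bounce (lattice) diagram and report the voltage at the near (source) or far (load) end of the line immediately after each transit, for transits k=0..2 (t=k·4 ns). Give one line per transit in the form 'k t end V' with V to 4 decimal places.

Γ_L=0.333333, Γ_S=0.500000; launch V₁=1·100/400=0.250000
k=0 src: V=0.2500
k=1 load: inc=0.250000, refl=0.250000·0.333333=0.0833; V=0.000000+0.250000+0.083333=0.3333
k=2 src: inc=0.083333, refl=0.083333·0.500000=0.0417; V=0.250000+0.083333+0.041667=0.3750

0 0 source 0.2500
1 4 load 0.3333
2 8 source 0.3750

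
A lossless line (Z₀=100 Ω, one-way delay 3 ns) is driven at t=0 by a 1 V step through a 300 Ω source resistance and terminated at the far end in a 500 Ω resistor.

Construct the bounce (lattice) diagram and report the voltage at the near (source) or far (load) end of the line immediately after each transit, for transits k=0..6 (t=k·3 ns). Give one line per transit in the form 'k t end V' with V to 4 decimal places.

0 0 source 0.2500
1 3 load 0.4167
2 6 source 0.5000
3 9 load 0.5556
4 12 source 0.5833
5 15 load 0.6019
6 18 source 0.6111

Γ_L=0.666667, Γ_S=0.500000; launch V₁=1·100/400=0.250000
k=0 src: V=0.2500
k=1 load: inc=0.250000, refl=0.250000·0.666667=0.1667; V=0.000000+0.250000+0.166667=0.4167
k=2 src: inc=0.166667, refl=0.166667·0.500000=0.0833; V=0.250000+0.166667+0.083333=0.5000
k=3 load: inc=0.083333, refl=0.083333·0.666667=0.0556; V=0.416667+0.083333+0.055556=0.5556
k=4 src: inc=0.055556, refl=0.055556·0.500000=0.0278; V=0.500000+0.055556+0.027778=0.5833
k=5 load: inc=0.027778, refl=0.027778·0.666667=0.0185; V=0.555556+0.027778+0.018519=0.6019
k=6 src: inc=0.018519, refl=0.018519·0.500000=0.0093; V=0.583333+0.018519+0.009259=0.6111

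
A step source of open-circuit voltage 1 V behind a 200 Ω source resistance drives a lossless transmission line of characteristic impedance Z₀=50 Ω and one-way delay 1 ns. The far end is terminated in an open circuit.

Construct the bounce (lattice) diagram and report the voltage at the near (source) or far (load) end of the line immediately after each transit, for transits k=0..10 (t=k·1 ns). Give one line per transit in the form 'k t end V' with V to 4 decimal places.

Γ_L=1.000000, Γ_S=0.600000; launch V₁=1·50/250=0.200000
k=0 src: V=0.2000
k=1 load: inc=0.200000, refl=0.200000·1.000000=0.2000; V=0.000000+0.200000+0.200000=0.4000
k=2 src: inc=0.200000, refl=0.200000·0.600000=0.1200; V=0.200000+0.200000+0.120000=0.5200
k=3 load: inc=0.120000, refl=0.120000·1.000000=0.1200; V=0.400000+0.120000+0.120000=0.6400
k=4 src: inc=0.120000, refl=0.120000·0.600000=0.0720; V=0.520000+0.120000+0.072000=0.7120
k=5 load: inc=0.072000, refl=0.072000·1.000000=0.0720; V=0.640000+0.072000+0.072000=0.7840
k=6 src: inc=0.072000, refl=0.072000·0.600000=0.0432; V=0.712000+0.072000+0.043200=0.8272
k=7 load: inc=0.043200, refl=0.043200·1.000000=0.0432; V=0.784000+0.043200+0.043200=0.8704
k=8 src: inc=0.043200, refl=0.043200·0.600000=0.0259; V=0.827200+0.043200+0.025920=0.8963
k=9 load: inc=0.025920, refl=0.025920·1.000000=0.0259; V=0.870400+0.025920+0.025920=0.9222
k=10 src: inc=0.025920, refl=0.025920·0.600000=0.0156; V=0.896320+0.025920+0.015552=0.9378

0 0 source 0.2000
1 1 load 0.4000
2 2 source 0.5200
3 3 load 0.6400
4 4 source 0.7120
5 5 load 0.7840
6 6 source 0.8272
7 7 load 0.8704
8 8 source 0.8963
9 9 load 0.9222
10 10 source 0.9378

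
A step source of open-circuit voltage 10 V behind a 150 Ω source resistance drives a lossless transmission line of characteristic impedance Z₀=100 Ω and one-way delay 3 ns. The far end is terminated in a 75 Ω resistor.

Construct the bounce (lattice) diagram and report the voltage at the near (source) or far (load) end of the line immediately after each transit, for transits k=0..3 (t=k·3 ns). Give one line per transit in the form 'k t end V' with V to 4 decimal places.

0 0 source 4.0000
1 3 load 3.4286
2 6 source 3.3143
3 9 load 3.3306

Γ_L=-0.142857, Γ_S=0.200000; launch V₁=10·100/250=4.000000
k=0 src: V=4.0000
k=1 load: inc=4.000000, refl=4.000000·-0.142857=-0.5714; V=0.000000+4.000000+-0.571429=3.4286
k=2 src: inc=-0.571429, refl=-0.571429·0.200000=-0.1143; V=4.000000+-0.571429+-0.114286=3.3143
k=3 load: inc=-0.114286, refl=-0.114286·-0.142857=0.0163; V=3.428571+-0.114286+0.016327=3.3306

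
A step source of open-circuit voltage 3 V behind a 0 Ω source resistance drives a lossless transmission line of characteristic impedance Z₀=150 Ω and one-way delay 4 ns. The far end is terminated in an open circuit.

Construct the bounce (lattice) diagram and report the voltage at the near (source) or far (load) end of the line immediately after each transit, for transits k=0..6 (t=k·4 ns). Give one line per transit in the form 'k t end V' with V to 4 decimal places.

0 0 source 3.0000
1 4 load 6.0000
2 8 source 3.0000
3 12 load 0.0000
4 16 source 3.0000
5 20 load 6.0000
6 24 source 3.0000

Γ_L=1.000000, Γ_S=-1.000000; launch V₁=3·150/150=3.000000
k=0 src: V=3.0000
k=1 load: inc=3.000000, refl=3.000000·1.000000=3.0000; V=0.000000+3.000000+3.000000=6.0000
k=2 src: inc=3.000000, refl=3.000000·-1.000000=-3.0000; V=3.000000+3.000000+-3.000000=3.0000
k=3 load: inc=-3.000000, refl=-3.000000·1.000000=-3.0000; V=6.000000+-3.000000+-3.000000=0.0000
k=4 src: inc=-3.000000, refl=-3.000000·-1.000000=3.0000; V=3.000000+-3.000000+3.000000=3.0000
k=5 load: inc=3.000000, refl=3.000000·1.000000=3.0000; V=0.000000+3.000000+3.000000=6.0000
k=6 src: inc=3.000000, refl=3.000000·-1.000000=-3.0000; V=3.000000+3.000000+-3.000000=3.0000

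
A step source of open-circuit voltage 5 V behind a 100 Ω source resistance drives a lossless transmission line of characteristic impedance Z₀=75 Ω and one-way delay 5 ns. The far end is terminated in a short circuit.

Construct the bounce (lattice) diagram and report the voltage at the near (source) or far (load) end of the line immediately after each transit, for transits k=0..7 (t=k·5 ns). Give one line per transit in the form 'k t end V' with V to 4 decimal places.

0 0 source 2.1429
1 5 load 0.0000
2 10 source -0.3061
3 15 load 0.0000
4 20 source 0.0437
5 25 load 0.0000
6 30 source -0.0062
7 35 load 0.0000

Γ_L=-1.000000, Γ_S=0.142857; launch V₁=5·75/175=2.142857
k=0 src: V=2.1429
k=1 load: inc=2.142857, refl=2.142857·-1.000000=-2.1429; V=0.000000+2.142857+-2.142857=0.0000
k=2 src: inc=-2.142857, refl=-2.142857·0.142857=-0.3061; V=2.142857+-2.142857+-0.306122=-0.3061
k=3 load: inc=-0.306122, refl=-0.306122·-1.000000=0.3061; V=0.000000+-0.306122+0.306122=0.0000
k=4 src: inc=0.306122, refl=0.306122·0.142857=0.0437; V=-0.306122+0.306122+0.043732=0.0437
k=5 load: inc=0.043732, refl=0.043732·-1.000000=-0.0437; V=0.000000+0.043732+-0.043732=0.0000
k=6 src: inc=-0.043732, refl=-0.043732·0.142857=-0.0062; V=0.043732+-0.043732+-0.006247=-0.0062
k=7 load: inc=-0.006247, refl=-0.006247·-1.000000=0.0062; V=0.000000+-0.006247+0.006247=0.0000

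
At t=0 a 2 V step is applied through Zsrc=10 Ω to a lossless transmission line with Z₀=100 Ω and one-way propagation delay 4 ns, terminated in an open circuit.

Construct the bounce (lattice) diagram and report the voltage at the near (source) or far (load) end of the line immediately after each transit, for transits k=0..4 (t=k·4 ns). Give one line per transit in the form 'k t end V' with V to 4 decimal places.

0 0 source 1.8182
1 4 load 3.6364
2 8 source 2.1488
3 12 load 0.6612
4 16 source 1.8783

Γ_L=1.000000, Γ_S=-0.818182; launch V₁=2·100/110=1.818182
k=0 src: V=1.8182
k=1 load: inc=1.818182, refl=1.818182·1.000000=1.8182; V=0.000000+1.818182+1.818182=3.6364
k=2 src: inc=1.818182, refl=1.818182·-0.818182=-1.4876; V=1.818182+1.818182+-1.487603=2.1488
k=3 load: inc=-1.487603, refl=-1.487603·1.000000=-1.4876; V=3.636364+-1.487603+-1.487603=0.6612
k=4 src: inc=-1.487603, refl=-1.487603·-0.818182=1.2171; V=2.148760+-1.487603+1.217130=1.8783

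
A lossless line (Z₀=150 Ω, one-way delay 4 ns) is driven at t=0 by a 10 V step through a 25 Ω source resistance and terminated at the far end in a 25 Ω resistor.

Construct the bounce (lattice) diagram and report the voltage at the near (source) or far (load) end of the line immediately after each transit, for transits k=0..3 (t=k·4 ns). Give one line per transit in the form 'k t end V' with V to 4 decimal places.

Γ_L=-0.714286, Γ_S=-0.714286; launch V₁=10·150/175=8.571429
k=0 src: V=8.5714
k=1 load: inc=8.571429, refl=8.571429·-0.714286=-6.1224; V=0.000000+8.571429+-6.122449=2.4490
k=2 src: inc=-6.122449, refl=-6.122449·-0.714286=4.3732; V=8.571429+-6.122449+4.373178=6.8222
k=3 load: inc=4.373178, refl=4.373178·-0.714286=-3.1237; V=2.448980+4.373178+-3.123698=3.6985

0 0 source 8.5714
1 4 load 2.4490
2 8 source 6.8222
3 12 load 3.6985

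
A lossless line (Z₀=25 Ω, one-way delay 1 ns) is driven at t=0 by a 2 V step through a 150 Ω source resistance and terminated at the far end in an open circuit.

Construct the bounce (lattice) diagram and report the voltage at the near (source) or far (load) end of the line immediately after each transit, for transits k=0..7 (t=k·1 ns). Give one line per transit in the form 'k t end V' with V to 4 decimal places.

0 0 source 0.2857
1 1 load 0.5714
2 2 source 0.7755
3 3 load 0.9796
4 4 source 1.1254
5 5 load 1.2711
6 6 source 1.3753
7 7 load 1.4794

Γ_L=1.000000, Γ_S=0.714286; launch V₁=2·25/175=0.285714
k=0 src: V=0.2857
k=1 load: inc=0.285714, refl=0.285714·1.000000=0.2857; V=0.000000+0.285714+0.285714=0.5714
k=2 src: inc=0.285714, refl=0.285714·0.714286=0.2041; V=0.285714+0.285714+0.204082=0.7755
k=3 load: inc=0.204082, refl=0.204082·1.000000=0.2041; V=0.571429+0.204082+0.204082=0.9796
k=4 src: inc=0.204082, refl=0.204082·0.714286=0.1458; V=0.775510+0.204082+0.145773=1.1254
k=5 load: inc=0.145773, refl=0.145773·1.000000=0.1458; V=0.979592+0.145773+0.145773=1.2711
k=6 src: inc=0.145773, refl=0.145773·0.714286=0.1041; V=1.125364+0.145773+0.104123=1.3753
k=7 load: inc=0.104123, refl=0.104123·1.000000=0.1041; V=1.271137+0.104123+0.104123=1.4794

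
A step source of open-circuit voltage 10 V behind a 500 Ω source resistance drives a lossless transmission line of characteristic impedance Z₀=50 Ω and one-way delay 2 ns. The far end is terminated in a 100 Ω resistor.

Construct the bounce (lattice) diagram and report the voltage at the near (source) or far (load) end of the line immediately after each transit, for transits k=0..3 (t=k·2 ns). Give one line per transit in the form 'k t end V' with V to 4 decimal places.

0 0 source 0.9091
1 2 load 1.2121
2 4 source 1.4601
3 6 load 1.5427

Γ_L=0.333333, Γ_S=0.818182; launch V₁=10·50/550=0.909091
k=0 src: V=0.9091
k=1 load: inc=0.909091, refl=0.909091·0.333333=0.3030; V=0.000000+0.909091+0.303030=1.2121
k=2 src: inc=0.303030, refl=0.303030·0.818182=0.2479; V=0.909091+0.303030+0.247934=1.4601
k=3 load: inc=0.247934, refl=0.247934·0.333333=0.0826; V=1.212121+0.247934+0.082645=1.5427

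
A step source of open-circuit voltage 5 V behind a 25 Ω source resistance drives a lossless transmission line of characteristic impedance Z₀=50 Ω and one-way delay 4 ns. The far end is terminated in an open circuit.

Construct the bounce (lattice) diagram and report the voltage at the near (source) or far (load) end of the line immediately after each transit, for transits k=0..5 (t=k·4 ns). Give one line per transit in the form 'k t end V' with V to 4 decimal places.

0 0 source 3.3333
1 4 load 6.6667
2 8 source 5.5556
3 12 load 4.4444
4 16 source 4.8148
5 20 load 5.1852

Γ_L=1.000000, Γ_S=-0.333333; launch V₁=5·50/75=3.333333
k=0 src: V=3.3333
k=1 load: inc=3.333333, refl=3.333333·1.000000=3.3333; V=0.000000+3.333333+3.333333=6.6667
k=2 src: inc=3.333333, refl=3.333333·-0.333333=-1.1111; V=3.333333+3.333333+-1.111111=5.5556
k=3 load: inc=-1.111111, refl=-1.111111·1.000000=-1.1111; V=6.666667+-1.111111+-1.111111=4.4444
k=4 src: inc=-1.111111, refl=-1.111111·-0.333333=0.3704; V=5.555556+-1.111111+0.370370=4.8148
k=5 load: inc=0.370370, refl=0.370370·1.000000=0.3704; V=4.444444+0.370370+0.370370=5.1852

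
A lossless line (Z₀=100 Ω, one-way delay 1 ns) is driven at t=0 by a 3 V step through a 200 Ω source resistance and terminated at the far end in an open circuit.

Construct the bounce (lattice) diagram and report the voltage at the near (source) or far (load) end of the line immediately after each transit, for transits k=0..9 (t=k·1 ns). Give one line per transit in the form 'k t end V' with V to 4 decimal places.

0 0 source 1.0000
1 1 load 2.0000
2 2 source 2.3333
3 3 load 2.6667
4 4 source 2.7778
5 5 load 2.8889
6 6 source 2.9259
7 7 load 2.9630
8 8 source 2.9753
9 9 load 2.9877

Γ_L=1.000000, Γ_S=0.333333; launch V₁=3·100/300=1.000000
k=0 src: V=1.0000
k=1 load: inc=1.000000, refl=1.000000·1.000000=1.0000; V=0.000000+1.000000+1.000000=2.0000
k=2 src: inc=1.000000, refl=1.000000·0.333333=0.3333; V=1.000000+1.000000+0.333333=2.3333
k=3 load: inc=0.333333, refl=0.333333·1.000000=0.3333; V=2.000000+0.333333+0.333333=2.6667
k=4 src: inc=0.333333, refl=0.333333·0.333333=0.1111; V=2.333333+0.333333+0.111111=2.7778
k=5 load: inc=0.111111, refl=0.111111·1.000000=0.1111; V=2.666667+0.111111+0.111111=2.8889
k=6 src: inc=0.111111, refl=0.111111·0.333333=0.0370; V=2.777778+0.111111+0.037037=2.9259
k=7 load: inc=0.037037, refl=0.037037·1.000000=0.0370; V=2.888889+0.037037+0.037037=2.9630
k=8 src: inc=0.037037, refl=0.037037·0.333333=0.0123; V=2.925926+0.037037+0.012346=2.9753
k=9 load: inc=0.012346, refl=0.012346·1.000000=0.0123; V=2.962963+0.012346+0.012346=2.9877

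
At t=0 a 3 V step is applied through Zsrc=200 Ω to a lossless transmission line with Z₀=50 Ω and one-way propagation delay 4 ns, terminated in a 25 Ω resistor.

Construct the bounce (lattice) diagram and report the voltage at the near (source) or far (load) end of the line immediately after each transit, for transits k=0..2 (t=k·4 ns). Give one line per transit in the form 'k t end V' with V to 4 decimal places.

0 0 source 0.6000
1 4 load 0.4000
2 8 source 0.2800

Γ_L=-0.333333, Γ_S=0.600000; launch V₁=3·50/250=0.600000
k=0 src: V=0.6000
k=1 load: inc=0.600000, refl=0.600000·-0.333333=-0.2000; V=0.000000+0.600000+-0.200000=0.4000
k=2 src: inc=-0.200000, refl=-0.200000·0.600000=-0.1200; V=0.600000+-0.200000+-0.120000=0.2800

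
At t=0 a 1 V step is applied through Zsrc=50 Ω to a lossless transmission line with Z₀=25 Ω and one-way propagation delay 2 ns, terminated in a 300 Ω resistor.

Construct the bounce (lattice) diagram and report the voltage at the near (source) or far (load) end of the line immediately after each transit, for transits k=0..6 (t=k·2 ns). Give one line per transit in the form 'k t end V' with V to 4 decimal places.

Γ_L=0.846154, Γ_S=0.333333; launch V₁=1·25/75=0.333333
k=0 src: V=0.3333
k=1 load: inc=0.333333, refl=0.333333·0.846154=0.2821; V=0.000000+0.333333+0.282051=0.6154
k=2 src: inc=0.282051, refl=0.282051·0.333333=0.0940; V=0.333333+0.282051+0.094017=0.7094
k=3 load: inc=0.094017, refl=0.094017·0.846154=0.0796; V=0.615385+0.094017+0.079553=0.7890
k=4 src: inc=0.079553, refl=0.079553·0.333333=0.0265; V=0.709402+0.079553+0.026518=0.8155
k=5 load: inc=0.026518, refl=0.026518·0.846154=0.0224; V=0.788955+0.026518+0.022438=0.8379
k=6 src: inc=0.022438, refl=0.022438·0.333333=0.0075; V=0.815472+0.022438+0.007479=0.8454

0 0 source 0.3333
1 2 load 0.6154
2 4 source 0.7094
3 6 load 0.7890
4 8 source 0.8155
5 10 load 0.8379
6 12 source 0.8454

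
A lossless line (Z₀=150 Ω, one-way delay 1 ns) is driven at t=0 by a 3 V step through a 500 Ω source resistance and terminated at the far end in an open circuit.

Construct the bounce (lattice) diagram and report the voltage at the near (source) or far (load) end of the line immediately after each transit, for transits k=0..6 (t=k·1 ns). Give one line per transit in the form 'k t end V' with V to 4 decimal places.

Γ_L=1.000000, Γ_S=0.538462; launch V₁=3·150/650=0.692308
k=0 src: V=0.6923
k=1 load: inc=0.692308, refl=0.692308·1.000000=0.6923; V=0.000000+0.692308+0.692308=1.3846
k=2 src: inc=0.692308, refl=0.692308·0.538462=0.3728; V=0.692308+0.692308+0.372781=1.7574
k=3 load: inc=0.372781, refl=0.372781·1.000000=0.3728; V=1.384615+0.372781+0.372781=2.1302
k=4 src: inc=0.372781, refl=0.372781·0.538462=0.2007; V=1.757396+0.372781+0.200728=2.3309
k=5 load: inc=0.200728, refl=0.200728·1.000000=0.2007; V=2.130178+0.200728+0.200728=2.5316
k=6 src: inc=0.200728, refl=0.200728·0.538462=0.1081; V=2.330906+0.200728+0.108084=2.6397

0 0 source 0.6923
1 1 load 1.3846
2 2 source 1.7574
3 3 load 2.1302
4 4 source 2.3309
5 5 load 2.5316
6 6 source 2.6397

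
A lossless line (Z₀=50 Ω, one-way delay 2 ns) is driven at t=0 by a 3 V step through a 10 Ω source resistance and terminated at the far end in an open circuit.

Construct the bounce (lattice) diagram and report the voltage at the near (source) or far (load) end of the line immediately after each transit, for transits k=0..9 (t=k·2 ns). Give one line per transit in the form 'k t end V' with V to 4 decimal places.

0 0 source 2.5000
1 2 load 5.0000
2 4 source 3.3333
3 6 load 1.6667
4 8 source 2.7778
5 10 load 3.8889
6 12 source 3.1481
7 14 load 2.4074
8 16 source 2.9012
9 18 load 3.3951

Γ_L=1.000000, Γ_S=-0.666667; launch V₁=3·50/60=2.500000
k=0 src: V=2.5000
k=1 load: inc=2.500000, refl=2.500000·1.000000=2.5000; V=0.000000+2.500000+2.500000=5.0000
k=2 src: inc=2.500000, refl=2.500000·-0.666667=-1.6667; V=2.500000+2.500000+-1.666667=3.3333
k=3 load: inc=-1.666667, refl=-1.666667·1.000000=-1.6667; V=5.000000+-1.666667+-1.666667=1.6667
k=4 src: inc=-1.666667, refl=-1.666667·-0.666667=1.1111; V=3.333333+-1.666667+1.111111=2.7778
k=5 load: inc=1.111111, refl=1.111111·1.000000=1.1111; V=1.666667+1.111111+1.111111=3.8889
k=6 src: inc=1.111111, refl=1.111111·-0.666667=-0.7407; V=2.777778+1.111111+-0.740741=3.1481
k=7 load: inc=-0.740741, refl=-0.740741·1.000000=-0.7407; V=3.888889+-0.740741+-0.740741=2.4074
k=8 src: inc=-0.740741, refl=-0.740741·-0.666667=0.4938; V=3.148148+-0.740741+0.493827=2.9012
k=9 load: inc=0.493827, refl=0.493827·1.000000=0.4938; V=2.407407+0.493827+0.493827=3.3951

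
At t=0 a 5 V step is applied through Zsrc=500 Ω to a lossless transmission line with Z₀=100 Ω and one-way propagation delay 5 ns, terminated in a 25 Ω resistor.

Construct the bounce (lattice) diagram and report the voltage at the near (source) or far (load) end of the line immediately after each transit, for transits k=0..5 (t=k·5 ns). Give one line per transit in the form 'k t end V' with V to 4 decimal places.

0 0 source 0.8333
1 5 load 0.3333
2 10 source 0.0000
3 15 load 0.2000
4 20 source 0.3333
5 25 load 0.2533

Γ_L=-0.600000, Γ_S=0.666667; launch V₁=5·100/600=0.833333
k=0 src: V=0.8333
k=1 load: inc=0.833333, refl=0.833333·-0.600000=-0.5000; V=0.000000+0.833333+-0.500000=0.3333
k=2 src: inc=-0.500000, refl=-0.500000·0.666667=-0.3333; V=0.833333+-0.500000+-0.333333=0.0000
k=3 load: inc=-0.333333, refl=-0.333333·-0.600000=0.2000; V=0.333333+-0.333333+0.200000=0.2000
k=4 src: inc=0.200000, refl=0.200000·0.666667=0.1333; V=0.000000+0.200000+0.133333=0.3333
k=5 load: inc=0.133333, refl=0.133333·-0.600000=-0.0800; V=0.200000+0.133333+-0.080000=0.2533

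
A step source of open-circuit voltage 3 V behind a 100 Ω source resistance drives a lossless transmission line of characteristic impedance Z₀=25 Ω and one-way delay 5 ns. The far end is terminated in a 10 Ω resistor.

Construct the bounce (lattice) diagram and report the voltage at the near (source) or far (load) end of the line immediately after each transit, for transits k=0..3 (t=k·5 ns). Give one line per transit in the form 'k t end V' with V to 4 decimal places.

0 0 source 0.6000
1 5 load 0.3429
2 10 source 0.1886
3 15 load 0.2547

Γ_L=-0.428571, Γ_S=0.600000; launch V₁=3·25/125=0.600000
k=0 src: V=0.6000
k=1 load: inc=0.600000, refl=0.600000·-0.428571=-0.2571; V=0.000000+0.600000+-0.257143=0.3429
k=2 src: inc=-0.257143, refl=-0.257143·0.600000=-0.1543; V=0.600000+-0.257143+-0.154286=0.1886
k=3 load: inc=-0.154286, refl=-0.154286·-0.428571=0.0661; V=0.342857+-0.154286+0.066122=0.2547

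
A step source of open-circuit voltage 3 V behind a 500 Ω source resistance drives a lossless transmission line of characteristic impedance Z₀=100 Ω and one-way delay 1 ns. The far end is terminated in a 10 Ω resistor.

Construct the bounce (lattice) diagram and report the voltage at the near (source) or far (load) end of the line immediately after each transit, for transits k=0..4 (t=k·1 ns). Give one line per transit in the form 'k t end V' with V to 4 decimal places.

Γ_L=-0.818182, Γ_S=0.666667; launch V₁=3·100/600=0.500000
k=0 src: V=0.5000
k=1 load: inc=0.500000, refl=0.500000·-0.818182=-0.4091; V=0.000000+0.500000+-0.409091=0.0909
k=2 src: inc=-0.409091, refl=-0.409091·0.666667=-0.2727; V=0.500000+-0.409091+-0.272727=-0.1818
k=3 load: inc=-0.272727, refl=-0.272727·-0.818182=0.2231; V=0.090909+-0.272727+0.223140=0.0413
k=4 src: inc=0.223140, refl=0.223140·0.666667=0.1488; V=-0.181818+0.223140+0.148760=0.1901

0 0 source 0.5000
1 1 load 0.0909
2 2 source -0.1818
3 3 load 0.0413
4 4 source 0.1901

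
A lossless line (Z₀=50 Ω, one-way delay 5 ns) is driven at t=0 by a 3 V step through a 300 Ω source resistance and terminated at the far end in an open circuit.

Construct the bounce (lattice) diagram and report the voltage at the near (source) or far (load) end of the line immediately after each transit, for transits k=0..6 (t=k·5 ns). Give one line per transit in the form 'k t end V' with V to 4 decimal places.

0 0 source 0.4286
1 5 load 0.8571
2 10 source 1.1633
3 15 load 1.4694
4 20 source 1.6880
5 25 load 1.9067
6 30 source 2.0629

Γ_L=1.000000, Γ_S=0.714286; launch V₁=3·50/350=0.428571
k=0 src: V=0.4286
k=1 load: inc=0.428571, refl=0.428571·1.000000=0.4286; V=0.000000+0.428571+0.428571=0.8571
k=2 src: inc=0.428571, refl=0.428571·0.714286=0.3061; V=0.428571+0.428571+0.306122=1.1633
k=3 load: inc=0.306122, refl=0.306122·1.000000=0.3061; V=0.857143+0.306122+0.306122=1.4694
k=4 src: inc=0.306122, refl=0.306122·0.714286=0.2187; V=1.163265+0.306122+0.218659=1.6880
k=5 load: inc=0.218659, refl=0.218659·1.000000=0.2187; V=1.469388+0.218659+0.218659=1.9067
k=6 src: inc=0.218659, refl=0.218659·0.714286=0.1562; V=1.688047+0.218659+0.156185=2.0629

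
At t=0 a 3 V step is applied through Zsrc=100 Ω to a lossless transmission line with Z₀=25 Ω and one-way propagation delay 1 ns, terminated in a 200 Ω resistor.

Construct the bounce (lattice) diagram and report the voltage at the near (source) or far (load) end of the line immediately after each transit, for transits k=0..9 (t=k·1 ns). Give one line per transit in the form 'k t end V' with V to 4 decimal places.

Γ_L=0.777778, Γ_S=0.600000; launch V₁=3·25/125=0.600000
k=0 src: V=0.6000
k=1 load: inc=0.600000, refl=0.600000·0.777778=0.4667; V=0.000000+0.600000+0.466667=1.0667
k=2 src: inc=0.466667, refl=0.466667·0.600000=0.2800; V=0.600000+0.466667+0.280000=1.3467
k=3 load: inc=0.280000, refl=0.280000·0.777778=0.2178; V=1.066667+0.280000+0.217778=1.5644
k=4 src: inc=0.217778, refl=0.217778·0.600000=0.1307; V=1.346667+0.217778+0.130667=1.6951
k=5 load: inc=0.130667, refl=0.130667·0.777778=0.1016; V=1.564444+0.130667+0.101630=1.7967
k=6 src: inc=0.101630, refl=0.101630·0.600000=0.0610; V=1.695111+0.101630+0.060978=1.8577
k=7 load: inc=0.060978, refl=0.060978·0.777778=0.0474; V=1.796741+0.060978+0.047427=1.9051
k=8 src: inc=0.047427, refl=0.047427·0.600000=0.0285; V=1.857719+0.047427+0.028456=1.9336
k=9 load: inc=0.028456, refl=0.028456·0.777778=0.0221; V=1.905146+0.028456+0.022133=1.9557

0 0 source 0.6000
1 1 load 1.0667
2 2 source 1.3467
3 3 load 1.5644
4 4 source 1.6951
5 5 load 1.7967
6 6 source 1.8577
7 7 load 1.9051
8 8 source 1.9336
9 9 load 1.9557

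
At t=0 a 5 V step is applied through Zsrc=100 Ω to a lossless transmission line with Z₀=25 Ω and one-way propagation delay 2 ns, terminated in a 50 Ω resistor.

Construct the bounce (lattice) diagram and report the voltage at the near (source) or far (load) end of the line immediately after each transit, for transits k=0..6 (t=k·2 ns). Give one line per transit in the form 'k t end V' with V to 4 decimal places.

Γ_L=0.333333, Γ_S=0.600000; launch V₁=5·25/125=1.000000
k=0 src: V=1.0000
k=1 load: inc=1.000000, refl=1.000000·0.333333=0.3333; V=0.000000+1.000000+0.333333=1.3333
k=2 src: inc=0.333333, refl=0.333333·0.600000=0.2000; V=1.000000+0.333333+0.200000=1.5333
k=3 load: inc=0.200000, refl=0.200000·0.333333=0.0667; V=1.333333+0.200000+0.066667=1.6000
k=4 src: inc=0.066667, refl=0.066667·0.600000=0.0400; V=1.533333+0.066667+0.040000=1.6400
k=5 load: inc=0.040000, refl=0.040000·0.333333=0.0133; V=1.600000+0.040000+0.013333=1.6533
k=6 src: inc=0.013333, refl=0.013333·0.600000=0.0080; V=1.640000+0.013333+0.008000=1.6613

0 0 source 1.0000
1 2 load 1.3333
2 4 source 1.5333
3 6 load 1.6000
4 8 source 1.6400
5 10 load 1.6533
6 12 source 1.6613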